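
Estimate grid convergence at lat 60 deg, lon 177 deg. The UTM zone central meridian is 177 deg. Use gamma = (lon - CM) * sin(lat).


gamma = (177 - 177) * sin(60) = 0 * 0.866025 = 0.0 degrees

0.0 degrees


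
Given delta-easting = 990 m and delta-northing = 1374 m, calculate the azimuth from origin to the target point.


az = atan2(990, 1374) = 35.8 deg
adjusted to 0-360: 35.8 degrees

35.8 degrees


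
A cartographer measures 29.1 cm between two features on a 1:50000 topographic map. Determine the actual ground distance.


ground = 29.1 cm * 50000 / 100 = 14550.0 m = 14.55 km

14.55 km


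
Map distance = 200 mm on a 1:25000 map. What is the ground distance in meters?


ground = 200 mm * 25000 / 1000 = 5000.0 m

5000.0 m


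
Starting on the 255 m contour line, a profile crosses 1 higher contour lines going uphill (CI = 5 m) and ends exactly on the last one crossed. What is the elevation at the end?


elevation = 255 + 1 * 5 = 260 m

260 m


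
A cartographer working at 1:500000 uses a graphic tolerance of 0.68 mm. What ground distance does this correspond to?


ground = 0.68 mm * 500000 / 1000 = 340.0 m

340.0 m


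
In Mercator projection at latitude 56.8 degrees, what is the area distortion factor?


area_distortion = 1/cos^2(56.8) = 3.335

3.335


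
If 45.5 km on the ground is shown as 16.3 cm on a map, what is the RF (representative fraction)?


ground = 45.5 km = 4550000 cm; RF denominator = ground / map = 4550000 / 16.3 ≈ 279141; RF = 1:279141

1:279141


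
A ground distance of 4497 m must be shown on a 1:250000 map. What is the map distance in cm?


map_cm = 4497 * 100 / 250000 = 1.7988 cm ≈ 1.8 cm

1.8 cm


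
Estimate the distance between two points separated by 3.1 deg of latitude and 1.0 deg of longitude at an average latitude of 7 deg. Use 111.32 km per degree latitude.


dlat_km = 3.1 * 111.32 = 345.092
dlon_km = 1.0 * 111.32 * cos(7) ≈ 110.49
dist = sqrt(345.092^2 + 110.49^2) ≈ 362.3 km

362.3 km


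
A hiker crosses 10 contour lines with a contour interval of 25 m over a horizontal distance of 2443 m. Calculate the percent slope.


elevation change = 10 * 25 = 250 m
slope = 250 / 2443 * 100 = 10.2%

10.2%


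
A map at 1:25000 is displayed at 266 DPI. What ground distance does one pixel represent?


pixel_cm = 2.54 / 266 ≈ 0.009549 cm
ground = pixel_cm * 25000 / 100 = 2.54 * 25000 / (266 * 100) = 63500 / 26600 ≈ 2.39 m

2.39 m


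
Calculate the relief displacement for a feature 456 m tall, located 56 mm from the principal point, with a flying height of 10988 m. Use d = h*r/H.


d = h * r / H = 456 * 56 / 10988 = 2.32 mm

2.32 mm


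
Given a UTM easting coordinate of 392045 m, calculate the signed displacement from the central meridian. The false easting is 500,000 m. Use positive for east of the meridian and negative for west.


displacement = 392045 - 500000 = -107955 m

-107955 m


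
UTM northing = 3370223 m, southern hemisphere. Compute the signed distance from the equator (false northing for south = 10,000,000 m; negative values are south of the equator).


For southern: actual = 3370223 - 10000000 = -6629777 m

-6629777 m


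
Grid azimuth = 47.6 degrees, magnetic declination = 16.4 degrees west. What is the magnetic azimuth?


magnetic azimuth = grid azimuth - declination (east +ve)
mag_az = 47.6 - -16.4 = 64.0 degrees

64.0 degrees


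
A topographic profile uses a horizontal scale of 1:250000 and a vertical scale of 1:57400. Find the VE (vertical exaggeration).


VE = horizontal_scale / vertical_scale = 250000 / 57400 ≈ 4.4

4.4x


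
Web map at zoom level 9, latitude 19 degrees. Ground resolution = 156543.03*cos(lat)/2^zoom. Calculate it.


res = 156543.03 * cos(19) / 2^9 = 156543.03 * 0.94551858 / 512 = 289.09 m/pixel

289.09 m/pixel


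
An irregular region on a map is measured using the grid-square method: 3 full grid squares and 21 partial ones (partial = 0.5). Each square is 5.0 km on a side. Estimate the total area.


effective squares = 3 + 21 * 0.5 = 13.5
area = 13.5 * 25.0 = 337.5 km^2

337.5 km^2


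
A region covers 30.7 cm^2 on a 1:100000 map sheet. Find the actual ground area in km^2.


ground_area = 30.7 * (100000/100)^2 = 30700000.0 m^2 = 30.7 km^2

30.7 km^2


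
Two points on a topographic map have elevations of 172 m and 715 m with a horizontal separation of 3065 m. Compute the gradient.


gradient = (715 - 172) / 3065 = 543 / 3065 = 0.1772

0.1772


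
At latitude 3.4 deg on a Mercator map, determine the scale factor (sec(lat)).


SF = 1 / cos(3.4) = 1 / 0.99824 = 1.002

1.002


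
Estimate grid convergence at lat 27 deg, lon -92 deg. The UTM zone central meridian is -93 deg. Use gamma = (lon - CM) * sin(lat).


gamma = (-92 - -93) * sin(27) = 1 * 0.45399 = 0.454 degrees

0.454 degrees


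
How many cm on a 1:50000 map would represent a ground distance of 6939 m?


map_cm = 6939 * 100 / 50000 = 13.878 cm ≈ 13.88 cm

13.88 cm


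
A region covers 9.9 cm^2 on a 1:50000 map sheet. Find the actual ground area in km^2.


ground_area = 9.9 * (50000/100)^2 = 2475000.0 m^2 = 2.475 km^2

2.475 km^2


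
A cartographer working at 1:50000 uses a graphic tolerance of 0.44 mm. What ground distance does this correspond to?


ground = 0.44 mm * 50000 / 1000 = 22.0 m

22.0 m


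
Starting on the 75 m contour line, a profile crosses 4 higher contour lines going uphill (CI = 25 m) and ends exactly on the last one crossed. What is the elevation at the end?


elevation = 75 + 4 * 25 = 175 m

175 m


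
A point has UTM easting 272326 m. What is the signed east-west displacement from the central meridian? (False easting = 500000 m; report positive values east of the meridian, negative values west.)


displacement = 272326 - 500000 = -227674 m

-227674 m


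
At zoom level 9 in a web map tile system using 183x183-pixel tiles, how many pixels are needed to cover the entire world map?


tiles per axis = 2^9 = 512
total tiles = 512^2 = 262144
pixels per axis = 512 * 183 = 93696
total pixels = 93696^2 = 8778940416

8778940416 pixels


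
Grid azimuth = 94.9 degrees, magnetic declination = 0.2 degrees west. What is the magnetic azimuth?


magnetic azimuth = grid azimuth - declination (east +ve)
mag_az = 94.9 - -0.2 = 95.1 degrees

95.1 degrees


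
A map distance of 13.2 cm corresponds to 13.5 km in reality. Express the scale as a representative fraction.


ground = 13.5 km = 1350000 cm; RF denominator = ground / map = 1350000 / 13.2 ≈ 102273; RF = 1:102273

1:102273


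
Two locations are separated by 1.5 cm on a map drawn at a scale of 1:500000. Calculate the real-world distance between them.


ground = 1.5 cm * 500000 / 100 = 7500.0 m = 7.5 km

7.5 km


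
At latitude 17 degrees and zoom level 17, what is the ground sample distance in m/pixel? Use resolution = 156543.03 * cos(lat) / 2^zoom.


res = 156543.03 * cos(17) / 2^17 = 156543.03 * 0.95630476 / 131072 = 1.14 m/pixel

1.14 m/pixel


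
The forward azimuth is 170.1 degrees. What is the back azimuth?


back azimuth = (170.1 + 180) mod 360 = 350.1 degrees

350.1 degrees


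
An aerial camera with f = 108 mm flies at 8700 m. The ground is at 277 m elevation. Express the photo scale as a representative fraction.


scale = f / (H - h) = 108 mm / 8423 m = 108 / 8423000 = 1:77991

1:77991


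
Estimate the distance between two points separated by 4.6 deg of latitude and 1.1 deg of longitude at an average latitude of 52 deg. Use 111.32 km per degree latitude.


dlat_km = 4.6 * 111.32 = 512.072
dlon_km = 1.1 * 111.32 * cos(52) ≈ 75.389
dist = sqrt(512.072^2 + 75.389^2) ≈ 517.6 km

517.6 km


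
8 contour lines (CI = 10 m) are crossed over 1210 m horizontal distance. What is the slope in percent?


elevation change = 8 * 10 = 80 m
slope = 80 / 1210 * 100 = 6.6%

6.6%


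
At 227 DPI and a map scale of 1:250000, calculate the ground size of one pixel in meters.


pixel_cm = 2.54 / 227 ≈ 0.011189 cm
ground = pixel_cm * 250000 / 100 = 2.54 * 250000 / (227 * 100) = 635000 / 22700 ≈ 27.97 m

27.97 m


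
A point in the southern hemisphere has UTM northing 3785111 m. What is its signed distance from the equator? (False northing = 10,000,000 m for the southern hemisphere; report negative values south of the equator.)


For southern: actual = 3785111 - 10000000 = -6214889 m

-6214889 m


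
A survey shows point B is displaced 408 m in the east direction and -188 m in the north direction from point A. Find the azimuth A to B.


az = atan2(408, -188) = 114.7 deg
adjusted to 0-360: 114.7 degrees

114.7 degrees


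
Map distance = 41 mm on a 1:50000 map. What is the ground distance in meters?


ground = 41 mm * 50000 / 1000 = 2050.0 m

2050.0 m


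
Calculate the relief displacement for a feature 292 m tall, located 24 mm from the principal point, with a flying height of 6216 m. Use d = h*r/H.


d = h * r / H = 292 * 24 / 6216 = 1.13 mm

1.13 mm


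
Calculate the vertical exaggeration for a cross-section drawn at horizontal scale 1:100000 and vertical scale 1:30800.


VE = horizontal_scale / vertical_scale = 100000 / 30800 ≈ 3.2

3.2x


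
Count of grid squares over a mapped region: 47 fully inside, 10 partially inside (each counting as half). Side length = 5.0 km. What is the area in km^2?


effective squares = 47 + 10 * 0.5 = 52.0
area = 52.0 * 25.0 = 1300.0 km^2

1300.0 km^2


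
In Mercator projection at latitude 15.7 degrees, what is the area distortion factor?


area_distortion = 1/cos^2(15.7) = 1.079

1.079


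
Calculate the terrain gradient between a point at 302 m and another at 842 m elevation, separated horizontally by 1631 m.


gradient = (842 - 302) / 1631 = 540 / 1631 = 0.3311

0.3311


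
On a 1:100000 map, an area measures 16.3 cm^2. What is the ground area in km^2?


ground_area = 16.3 * (100000/100)^2 = 16300000.0 m^2 = 16.3 km^2

16.3 km^2


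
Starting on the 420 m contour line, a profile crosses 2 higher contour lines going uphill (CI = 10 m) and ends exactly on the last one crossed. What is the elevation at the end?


elevation = 420 + 2 * 10 = 440 m

440 m


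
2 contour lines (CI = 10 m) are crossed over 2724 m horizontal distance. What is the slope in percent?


elevation change = 2 * 10 = 20 m
slope = 20 / 2724 * 100 = 0.7%

0.7%


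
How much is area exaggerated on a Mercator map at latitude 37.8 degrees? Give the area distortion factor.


area_distortion = 1/cos^2(37.8) = 1.602

1.602


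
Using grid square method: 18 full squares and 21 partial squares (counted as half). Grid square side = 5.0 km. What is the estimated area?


effective squares = 18 + 21 * 0.5 = 28.5
area = 28.5 * 25.0 = 712.5 km^2

712.5 km^2


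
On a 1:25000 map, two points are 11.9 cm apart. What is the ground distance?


ground = 11.9 cm * 25000 / 100 = 2975.0 m = 2.975 km

2.975 km


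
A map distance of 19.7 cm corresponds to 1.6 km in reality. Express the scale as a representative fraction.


ground = 1.6 km = 160000 cm; RF denominator = ground / map = 160000 / 19.7 ≈ 8122; RF = 1:8122

1:8122


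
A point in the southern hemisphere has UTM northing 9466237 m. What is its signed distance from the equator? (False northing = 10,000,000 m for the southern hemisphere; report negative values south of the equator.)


For southern: actual = 9466237 - 10000000 = -533763 m

-533763 m


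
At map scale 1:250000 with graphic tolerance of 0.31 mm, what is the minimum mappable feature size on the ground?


ground = 0.31 mm * 250000 / 1000 = 77.5 m

77.5 m


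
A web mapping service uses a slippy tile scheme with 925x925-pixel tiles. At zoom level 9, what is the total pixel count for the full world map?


tiles per axis = 2^9 = 512
total tiles = 512^2 = 262144
pixels per axis = 512 * 925 = 473600
total pixels = 473600^2 = 224296960000

224296960000 pixels


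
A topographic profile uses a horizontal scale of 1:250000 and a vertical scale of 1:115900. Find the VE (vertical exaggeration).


VE = horizontal_scale / vertical_scale = 250000 / 115900 ≈ 2.2

2.2x


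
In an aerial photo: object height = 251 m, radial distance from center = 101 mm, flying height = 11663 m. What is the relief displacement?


d = h * r / H = 251 * 101 / 11663 = 2.17 mm

2.17 mm


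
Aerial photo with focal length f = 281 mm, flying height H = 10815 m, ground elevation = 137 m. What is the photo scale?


scale = f / (H - h) = 281 mm / 10678 m = 281 / 10678000 = 1:38000

1:38000


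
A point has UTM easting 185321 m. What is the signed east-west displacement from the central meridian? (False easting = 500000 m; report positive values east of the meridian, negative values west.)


displacement = 185321 - 500000 = -314679 m

-314679 m


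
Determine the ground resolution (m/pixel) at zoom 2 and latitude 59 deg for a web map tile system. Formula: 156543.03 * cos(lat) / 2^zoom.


res = 156543.03 * cos(59) / 2^2 = 156543.03 * 0.51503807 / 4 = 20156.41 m/pixel

20156.41 m/pixel


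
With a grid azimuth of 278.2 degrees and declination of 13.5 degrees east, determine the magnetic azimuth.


magnetic azimuth = grid azimuth - declination (east +ve)
mag_az = 278.2 - 13.5 = 264.7 degrees

264.7 degrees


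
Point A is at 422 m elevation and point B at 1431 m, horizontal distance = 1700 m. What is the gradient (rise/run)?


gradient = (1431 - 422) / 1700 = 1009 / 1700 = 0.5935

0.5935


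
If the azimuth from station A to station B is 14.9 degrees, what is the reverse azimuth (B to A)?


back azimuth = (14.9 + 180) mod 360 = 194.9 degrees

194.9 degrees


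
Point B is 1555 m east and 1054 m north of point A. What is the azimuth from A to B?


az = atan2(1555, 1054) = 55.9 deg
adjusted to 0-360: 55.9 degrees

55.9 degrees


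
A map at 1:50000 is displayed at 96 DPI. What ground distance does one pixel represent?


pixel_cm = 2.54 / 96 ≈ 0.026458 cm
ground = pixel_cm * 50000 / 100 = 2.54 * 50000 / (96 * 100) = 127000 / 9600 ≈ 13.23 m

13.23 m


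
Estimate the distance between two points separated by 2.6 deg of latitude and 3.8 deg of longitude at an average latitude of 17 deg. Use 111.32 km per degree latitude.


dlat_km = 2.6 * 111.32 = 289.432
dlon_km = 3.8 * 111.32 * cos(17) ≈ 404.532
dist = sqrt(289.432^2 + 404.532^2) ≈ 497.4 km

497.4 km


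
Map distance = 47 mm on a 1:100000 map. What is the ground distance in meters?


ground = 47 mm * 100000 / 1000 = 4700.0 m

4700.0 m


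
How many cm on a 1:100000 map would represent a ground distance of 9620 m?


map_cm = 9620 * 100 / 100000 = 9.62 cm

9.62 cm


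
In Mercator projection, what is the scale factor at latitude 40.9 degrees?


SF = 1 / cos(40.9) = 1 / 0.755853 = 1.323

1.323


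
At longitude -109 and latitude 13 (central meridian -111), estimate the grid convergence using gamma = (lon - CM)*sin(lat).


gamma = (-109 - -111) * sin(13) = 2 * 0.224951 = 0.45 degrees

0.45 degrees


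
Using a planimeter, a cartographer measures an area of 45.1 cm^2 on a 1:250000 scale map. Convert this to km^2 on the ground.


ground_area = 45.1 * (250000/100)^2 = 281875000.0 m^2 = 281.875 km^2

281.875 km^2


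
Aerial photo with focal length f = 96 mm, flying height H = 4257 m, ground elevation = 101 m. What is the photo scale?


scale = f / (H - h) = 96 mm / 4156 m = 96 / 4156000 = 1:43292

1:43292


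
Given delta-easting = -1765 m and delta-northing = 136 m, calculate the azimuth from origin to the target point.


az = atan2(-1765, 136) = -85.6 deg
adjusted to 0-360: 274.4 degrees

274.4 degrees


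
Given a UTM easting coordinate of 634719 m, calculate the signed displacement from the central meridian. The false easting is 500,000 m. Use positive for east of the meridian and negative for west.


displacement = 634719 - 500000 = 134719 m

134719 m


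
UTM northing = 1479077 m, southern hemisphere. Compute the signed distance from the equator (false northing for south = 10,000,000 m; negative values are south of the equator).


For southern: actual = 1479077 - 10000000 = -8520923 m

-8520923 m


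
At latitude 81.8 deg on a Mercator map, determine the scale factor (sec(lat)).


SF = 1 / cos(81.8) = 1 / 0.142629 = 7.011

7.011


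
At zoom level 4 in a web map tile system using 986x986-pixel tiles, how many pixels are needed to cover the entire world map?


tiles per axis = 2^4 = 16
total tiles = 16^2 = 256
pixels per axis = 16 * 986 = 15776
total pixels = 15776^2 = 248882176

248882176 pixels


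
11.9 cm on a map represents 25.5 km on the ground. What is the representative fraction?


ground = 25.5 km = 2550000 cm; RF denominator = ground / map = 2550000 / 11.9 ≈ 214286; RF = 1:214286

1:214286


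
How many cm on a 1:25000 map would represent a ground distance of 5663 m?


map_cm = 5663 * 100 / 25000 = 22.652 cm ≈ 22.65 cm

22.65 cm


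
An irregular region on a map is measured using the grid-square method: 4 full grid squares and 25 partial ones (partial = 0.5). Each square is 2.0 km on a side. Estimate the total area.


effective squares = 4 + 25 * 0.5 = 16.5
area = 16.5 * 4.0 = 66.0 km^2

66.0 km^2


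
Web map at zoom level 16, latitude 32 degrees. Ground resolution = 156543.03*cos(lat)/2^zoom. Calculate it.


res = 156543.03 * cos(32) / 2^16 = 156543.03 * 0.8480481 / 65536 = 2.03 m/pixel

2.03 m/pixel


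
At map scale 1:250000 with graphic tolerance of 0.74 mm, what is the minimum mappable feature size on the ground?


ground = 0.74 mm * 250000 / 1000 = 185.0 m

185.0 m


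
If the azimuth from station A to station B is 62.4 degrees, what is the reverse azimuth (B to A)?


back azimuth = (62.4 + 180) mod 360 = 242.4 degrees

242.4 degrees


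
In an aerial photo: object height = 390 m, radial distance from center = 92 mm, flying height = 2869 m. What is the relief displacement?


d = h * r / H = 390 * 92 / 2869 = 12.51 mm

12.51 mm


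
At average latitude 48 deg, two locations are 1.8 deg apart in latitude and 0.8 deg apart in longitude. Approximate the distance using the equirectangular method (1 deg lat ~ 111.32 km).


dlat_km = 1.8 * 111.32 = 200.376
dlon_km = 0.8 * 111.32 * cos(48) ≈ 59.59
dist = sqrt(200.376^2 + 59.59^2) ≈ 209.0 km

209.0 km


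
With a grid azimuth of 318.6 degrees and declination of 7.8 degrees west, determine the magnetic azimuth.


magnetic azimuth = grid azimuth - declination (east +ve)
mag_az = 318.6 - -7.8 = 326.4 degrees

326.4 degrees


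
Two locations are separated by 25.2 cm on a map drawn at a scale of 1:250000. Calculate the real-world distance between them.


ground = 25.2 cm * 250000 / 100 = 63000.0 m = 63.0 km

63.0 km


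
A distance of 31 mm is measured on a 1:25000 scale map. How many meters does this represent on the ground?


ground = 31 mm * 25000 / 1000 = 775.0 m

775.0 m


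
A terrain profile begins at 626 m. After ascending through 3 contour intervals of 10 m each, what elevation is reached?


elevation = 626 + 3 * 10 = 656 m

656 m


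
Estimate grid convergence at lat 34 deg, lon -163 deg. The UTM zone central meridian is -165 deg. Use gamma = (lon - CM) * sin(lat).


gamma = (-163 - -165) * sin(34) = 2 * 0.559193 = 1.118 degrees

1.118 degrees


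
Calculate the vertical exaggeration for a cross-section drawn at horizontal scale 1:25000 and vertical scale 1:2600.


VE = horizontal_scale / vertical_scale = 25000 / 2600 ≈ 9.6

9.6x


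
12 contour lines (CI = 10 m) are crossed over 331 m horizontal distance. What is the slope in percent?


elevation change = 12 * 10 = 120 m
slope = 120 / 331 * 100 = 36.3%

36.3%


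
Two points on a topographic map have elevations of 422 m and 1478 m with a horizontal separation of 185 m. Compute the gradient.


gradient = (1478 - 422) / 185 = 1056 / 185 = 5.7081

5.7081


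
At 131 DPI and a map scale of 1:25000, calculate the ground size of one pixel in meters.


pixel_cm = 2.54 / 131 ≈ 0.019389 cm
ground = pixel_cm * 25000 / 100 = 2.54 * 25000 / (131 * 100) = 63500 / 13100 ≈ 4.85 m

4.85 m


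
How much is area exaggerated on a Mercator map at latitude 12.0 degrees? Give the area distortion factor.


area_distortion = 1/cos^2(12.0) = 1.045

1.045


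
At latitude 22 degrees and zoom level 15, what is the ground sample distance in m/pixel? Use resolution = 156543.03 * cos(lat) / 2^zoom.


res = 156543.03 * cos(22) / 2^15 = 156543.03 * 0.92718385 / 32768 = 4.43 m/pixel

4.43 m/pixel


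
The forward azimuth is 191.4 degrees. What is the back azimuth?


back azimuth = (191.4 + 180) mod 360 = 11.4 degrees

11.4 degrees


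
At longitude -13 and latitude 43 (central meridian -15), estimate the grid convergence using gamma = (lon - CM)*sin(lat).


gamma = (-13 - -15) * sin(43) = 2 * 0.681998 = 1.364 degrees

1.364 degrees


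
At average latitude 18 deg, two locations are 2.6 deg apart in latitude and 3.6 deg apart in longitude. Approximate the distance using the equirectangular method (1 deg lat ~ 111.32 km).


dlat_km = 2.6 * 111.32 = 289.432
dlon_km = 3.6 * 111.32 * cos(18) ≈ 381.138
dist = sqrt(289.432^2 + 381.138^2) ≈ 478.6 km

478.6 km


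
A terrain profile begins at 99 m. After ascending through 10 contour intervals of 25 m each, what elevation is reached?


elevation = 99 + 10 * 25 = 349 m

349 m


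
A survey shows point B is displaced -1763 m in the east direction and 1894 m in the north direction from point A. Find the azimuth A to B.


az = atan2(-1763, 1894) = -42.9 deg
adjusted to 0-360: 317.1 degrees

317.1 degrees


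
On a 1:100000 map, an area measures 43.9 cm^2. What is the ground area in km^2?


ground_area = 43.9 * (100000/100)^2 = 43900000.0 m^2 = 43.9 km^2

43.9 km^2


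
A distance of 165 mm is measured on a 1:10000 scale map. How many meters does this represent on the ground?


ground = 165 mm * 10000 / 1000 = 1650.0 m

1650.0 m


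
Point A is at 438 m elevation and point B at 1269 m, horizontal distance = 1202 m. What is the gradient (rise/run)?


gradient = (1269 - 438) / 1202 = 831 / 1202 = 0.6913

0.6913


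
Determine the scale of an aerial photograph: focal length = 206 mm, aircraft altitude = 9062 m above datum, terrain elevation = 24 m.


scale = f / (H - h) = 206 mm / 9038 m = 206 / 9038000 = 1:43874

1:43874


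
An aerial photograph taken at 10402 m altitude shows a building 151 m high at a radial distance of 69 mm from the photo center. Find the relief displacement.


d = h * r / H = 151 * 69 / 10402 = 1.0 mm

1.0 mm


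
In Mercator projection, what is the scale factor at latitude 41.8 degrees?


SF = 1 / cos(41.8) = 1 / 0.745476 = 1.341

1.341


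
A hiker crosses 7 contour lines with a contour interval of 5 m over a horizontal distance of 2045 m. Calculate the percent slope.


elevation change = 7 * 5 = 35 m
slope = 35 / 2045 * 100 = 1.7%

1.7%


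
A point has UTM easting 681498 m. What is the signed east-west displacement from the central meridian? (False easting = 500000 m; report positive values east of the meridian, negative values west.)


displacement = 681498 - 500000 = 181498 m

181498 m


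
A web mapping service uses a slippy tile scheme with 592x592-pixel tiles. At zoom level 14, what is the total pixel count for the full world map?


tiles per axis = 2^14 = 16384
total tiles = 16384^2 = 268435456
pixels per axis = 16384 * 592 = 9699328
total pixels = 9699328^2 = 94076963651584

94076963651584 pixels


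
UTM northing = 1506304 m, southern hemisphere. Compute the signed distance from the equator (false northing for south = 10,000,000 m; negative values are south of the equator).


For southern: actual = 1506304 - 10000000 = -8493696 m

-8493696 m


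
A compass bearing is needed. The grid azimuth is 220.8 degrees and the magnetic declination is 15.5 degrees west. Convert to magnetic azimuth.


magnetic azimuth = grid azimuth - declination (east +ve)
mag_az = 220.8 - -15.5 = 236.3 degrees

236.3 degrees


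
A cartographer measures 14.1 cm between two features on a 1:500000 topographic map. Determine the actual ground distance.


ground = 14.1 cm * 500000 / 100 = 70500.0 m = 70.5 km

70.5 km


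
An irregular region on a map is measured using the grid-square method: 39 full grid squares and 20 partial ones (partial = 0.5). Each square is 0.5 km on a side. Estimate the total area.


effective squares = 39 + 20 * 0.5 = 49.0
area = 49.0 * 0.25 = 12.25 km^2

12.25 km^2


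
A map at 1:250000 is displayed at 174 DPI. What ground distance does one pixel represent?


pixel_cm = 2.54 / 174 ≈ 0.014598 cm
ground = pixel_cm * 250000 / 100 = 2.54 * 250000 / (174 * 100) = 635000 / 17400 ≈ 36.49 m

36.49 m


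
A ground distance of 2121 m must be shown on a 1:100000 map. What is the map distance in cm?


map_cm = 2121 * 100 / 100000 = 2.121 cm ≈ 2.12 cm

2.12 cm


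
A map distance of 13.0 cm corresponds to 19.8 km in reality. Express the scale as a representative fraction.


ground = 19.8 km = 1980000 cm; RF denominator = ground / map = 1980000 / 13.0 ≈ 152308; RF = 1:152308

1:152308


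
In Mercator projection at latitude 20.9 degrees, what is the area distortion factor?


area_distortion = 1/cos^2(20.9) = 1.146

1.146


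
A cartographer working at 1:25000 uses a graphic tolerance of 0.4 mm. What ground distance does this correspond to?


ground = 0.4 mm * 25000 / 1000 = 10.0 m

10.0 m


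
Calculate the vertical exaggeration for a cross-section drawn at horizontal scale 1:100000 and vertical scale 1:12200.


VE = horizontal_scale / vertical_scale = 100000 / 12200 ≈ 8.2

8.2x


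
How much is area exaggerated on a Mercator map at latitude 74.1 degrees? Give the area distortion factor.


area_distortion = 1/cos^2(74.1) = 13.324

13.324


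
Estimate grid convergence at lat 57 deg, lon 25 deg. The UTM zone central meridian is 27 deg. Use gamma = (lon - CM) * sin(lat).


gamma = (25 - 27) * sin(57) = -2 * 0.838671 = -1.677 degrees

-1.677 degrees


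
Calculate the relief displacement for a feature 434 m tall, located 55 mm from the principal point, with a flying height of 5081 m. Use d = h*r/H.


d = h * r / H = 434 * 55 / 5081 = 4.7 mm

4.7 mm


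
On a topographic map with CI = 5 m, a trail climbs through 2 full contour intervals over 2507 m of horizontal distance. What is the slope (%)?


elevation change = 2 * 5 = 10 m
slope = 10 / 2507 * 100 = 0.4%

0.4%


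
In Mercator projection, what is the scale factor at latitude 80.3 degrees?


SF = 1 / cos(80.3) = 1 / 0.168489 = 5.935

5.935


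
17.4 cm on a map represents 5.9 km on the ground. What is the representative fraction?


ground = 5.9 km = 590000 cm; RF denominator = ground / map = 590000 / 17.4 ≈ 33908; RF = 1:33908

1:33908


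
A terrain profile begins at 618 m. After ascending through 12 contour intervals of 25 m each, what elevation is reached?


elevation = 618 + 12 * 25 = 918 m

918 m


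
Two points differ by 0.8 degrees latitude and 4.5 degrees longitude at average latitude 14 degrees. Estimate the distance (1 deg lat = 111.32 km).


dlat_km = 0.8 * 111.32 = 89.056
dlon_km = 4.5 * 111.32 * cos(14) ≈ 486.06
dist = sqrt(89.056^2 + 486.06^2) ≈ 494.2 km

494.2 km


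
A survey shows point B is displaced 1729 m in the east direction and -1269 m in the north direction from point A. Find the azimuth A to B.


az = atan2(1729, -1269) = 126.3 deg
adjusted to 0-360: 126.3 degrees

126.3 degrees


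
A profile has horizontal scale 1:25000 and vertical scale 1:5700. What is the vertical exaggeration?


VE = horizontal_scale / vertical_scale = 25000 / 5700 ≈ 4.4

4.4x


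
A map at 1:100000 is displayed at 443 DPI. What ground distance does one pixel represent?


pixel_cm = 2.54 / 443 ≈ 0.005734 cm
ground = pixel_cm * 100000 / 100 = 2.54 * 100000 / (443 * 100) = 254000 / 44300 ≈ 5.73 m

5.73 m


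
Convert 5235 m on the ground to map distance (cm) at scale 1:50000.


map_cm = 5235 * 100 / 50000 = 10.47 cm

10.47 cm


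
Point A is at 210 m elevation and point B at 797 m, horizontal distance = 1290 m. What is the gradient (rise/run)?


gradient = (797 - 210) / 1290 = 587 / 1290 = 0.455

0.455


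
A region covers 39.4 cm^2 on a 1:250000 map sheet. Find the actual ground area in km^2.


ground_area = 39.4 * (250000/100)^2 = 246250000.0 m^2 = 246.25 km^2

246.25 km^2


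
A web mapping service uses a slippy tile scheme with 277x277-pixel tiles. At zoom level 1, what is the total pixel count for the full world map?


tiles per axis = 2^1 = 2
total tiles = 2^2 = 4
pixels per axis = 2 * 277 = 554
total pixels = 554^2 = 306916

306916 pixels


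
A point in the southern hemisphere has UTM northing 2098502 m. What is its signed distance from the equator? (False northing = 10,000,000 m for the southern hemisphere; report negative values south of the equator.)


For southern: actual = 2098502 - 10000000 = -7901498 m

-7901498 m


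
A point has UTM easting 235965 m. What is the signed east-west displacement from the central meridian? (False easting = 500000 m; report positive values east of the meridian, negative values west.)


displacement = 235965 - 500000 = -264035 m

-264035 m


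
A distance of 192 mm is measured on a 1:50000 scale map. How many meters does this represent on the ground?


ground = 192 mm * 50000 / 1000 = 9600.0 m

9600.0 m


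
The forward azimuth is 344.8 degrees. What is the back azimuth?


back azimuth = (344.8 + 180) mod 360 = 164.8 degrees

164.8 degrees


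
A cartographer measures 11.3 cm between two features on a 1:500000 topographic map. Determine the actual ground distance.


ground = 11.3 cm * 500000 / 100 = 56500.0 m = 56.5 km

56.5 km


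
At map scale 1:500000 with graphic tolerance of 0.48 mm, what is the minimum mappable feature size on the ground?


ground = 0.48 mm * 500000 / 1000 = 240.0 m

240.0 m


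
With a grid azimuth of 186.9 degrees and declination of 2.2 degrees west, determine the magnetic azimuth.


magnetic azimuth = grid azimuth - declination (east +ve)
mag_az = 186.9 - -2.2 = 189.1 degrees

189.1 degrees


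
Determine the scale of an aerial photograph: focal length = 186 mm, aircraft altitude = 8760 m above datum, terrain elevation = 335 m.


scale = f / (H - h) = 186 mm / 8425 m = 186 / 8425000 = 1:45296

1:45296


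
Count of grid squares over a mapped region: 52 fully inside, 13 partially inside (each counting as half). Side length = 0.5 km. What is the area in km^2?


effective squares = 52 + 13 * 0.5 = 58.5
area = 58.5 * 0.25 = 14.625 km^2

14.625 km^2


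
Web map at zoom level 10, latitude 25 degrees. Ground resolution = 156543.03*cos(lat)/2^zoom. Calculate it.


res = 156543.03 * cos(25) / 2^10 = 156543.03 * 0.90630779 / 1024 = 138.55 m/pixel

138.55 m/pixel


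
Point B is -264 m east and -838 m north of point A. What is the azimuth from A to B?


az = atan2(-264, -838) = -162.5 deg
adjusted to 0-360: 197.5 degrees

197.5 degrees


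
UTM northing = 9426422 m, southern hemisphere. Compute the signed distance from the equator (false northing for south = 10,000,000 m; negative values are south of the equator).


For southern: actual = 9426422 - 10000000 = -573578 m

-573578 m


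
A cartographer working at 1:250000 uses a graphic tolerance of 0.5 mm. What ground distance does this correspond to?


ground = 0.5 mm * 250000 / 1000 = 125.0 m

125.0 m


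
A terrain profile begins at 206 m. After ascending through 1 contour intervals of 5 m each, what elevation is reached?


elevation = 206 + 1 * 5 = 211 m

211 m


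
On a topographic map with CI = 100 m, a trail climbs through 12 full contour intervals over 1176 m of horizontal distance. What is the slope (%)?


elevation change = 12 * 100 = 1200 m
slope = 1200 / 1176 * 100 = 102.0%

102.0%


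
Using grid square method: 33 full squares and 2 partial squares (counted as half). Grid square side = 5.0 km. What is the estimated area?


effective squares = 33 + 2 * 0.5 = 34.0
area = 34.0 * 25.0 = 850.0 km^2

850.0 km^2


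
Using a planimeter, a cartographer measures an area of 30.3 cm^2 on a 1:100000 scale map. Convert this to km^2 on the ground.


ground_area = 30.3 * (100000/100)^2 = 30300000.0 m^2 = 30.3 km^2

30.3 km^2


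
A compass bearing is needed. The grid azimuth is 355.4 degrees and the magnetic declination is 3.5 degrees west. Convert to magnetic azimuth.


magnetic azimuth = grid azimuth - declination (east +ve)
mag_az = 355.4 - -3.5 = 358.9 degrees

358.9 degrees


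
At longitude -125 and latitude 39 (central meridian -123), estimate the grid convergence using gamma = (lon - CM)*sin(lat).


gamma = (-125 - -123) * sin(39) = -2 * 0.62932 = -1.259 degrees

-1.259 degrees


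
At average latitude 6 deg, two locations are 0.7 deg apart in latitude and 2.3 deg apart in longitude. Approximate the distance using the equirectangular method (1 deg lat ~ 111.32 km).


dlat_km = 0.7 * 111.32 = 77.924
dlon_km = 2.3 * 111.32 * cos(6) ≈ 254.633
dist = sqrt(77.924^2 + 254.633^2) ≈ 266.3 km

266.3 km


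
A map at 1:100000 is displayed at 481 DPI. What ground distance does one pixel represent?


pixel_cm = 2.54 / 481 ≈ 0.005281 cm
ground = pixel_cm * 100000 / 100 = 2.54 * 100000 / (481 * 100) = 254000 / 48100 ≈ 5.28 m

5.28 m


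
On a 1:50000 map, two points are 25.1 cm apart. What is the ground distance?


ground = 25.1 cm * 50000 / 100 = 12550.0 m = 12.55 km

12.55 km


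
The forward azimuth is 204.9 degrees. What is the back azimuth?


back azimuth = (204.9 + 180) mod 360 = 24.9 degrees

24.9 degrees


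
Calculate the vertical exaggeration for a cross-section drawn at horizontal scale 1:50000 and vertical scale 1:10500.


VE = horizontal_scale / vertical_scale = 50000 / 10500 ≈ 4.8

4.8x


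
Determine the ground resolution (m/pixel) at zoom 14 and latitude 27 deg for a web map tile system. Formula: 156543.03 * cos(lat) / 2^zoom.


res = 156543.03 * cos(27) / 2^14 = 156543.03 * 0.89100652 / 16384 = 8.51 m/pixel

8.51 m/pixel


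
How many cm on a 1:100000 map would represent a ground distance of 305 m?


map_cm = 305 * 100 / 100000 = 0.305 cm ≈ 0.31 cm

0.31 cm


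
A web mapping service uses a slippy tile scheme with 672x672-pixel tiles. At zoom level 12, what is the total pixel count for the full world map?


tiles per axis = 2^12 = 4096
total tiles = 4096^2 = 16777216
pixels per axis = 4096 * 672 = 2752512
total pixels = 2752512^2 = 7576322310144

7576322310144 pixels


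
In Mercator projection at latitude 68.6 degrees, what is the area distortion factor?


area_distortion = 1/cos^2(68.6) = 7.511

7.511


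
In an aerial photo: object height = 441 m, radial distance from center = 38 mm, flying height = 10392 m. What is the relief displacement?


d = h * r / H = 441 * 38 / 10392 = 1.61 mm

1.61 mm


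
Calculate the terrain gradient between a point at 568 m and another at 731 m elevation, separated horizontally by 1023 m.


gradient = (731 - 568) / 1023 = 163 / 1023 = 0.1593

0.1593


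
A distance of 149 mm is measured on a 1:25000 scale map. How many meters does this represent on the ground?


ground = 149 mm * 25000 / 1000 = 3725.0 m

3725.0 m


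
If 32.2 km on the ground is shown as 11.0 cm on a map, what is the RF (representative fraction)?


ground = 32.2 km = 3220000 cm; RF denominator = ground / map = 3220000 / 11.0 ≈ 292727; RF = 1:292727

1:292727


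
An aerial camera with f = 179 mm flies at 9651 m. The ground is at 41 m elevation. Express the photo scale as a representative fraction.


scale = f / (H - h) = 179 mm / 9610 m = 179 / 9610000 = 1:53687

1:53687


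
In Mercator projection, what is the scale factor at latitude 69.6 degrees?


SF = 1 / cos(69.6) = 1 / 0.348572 = 2.869

2.869


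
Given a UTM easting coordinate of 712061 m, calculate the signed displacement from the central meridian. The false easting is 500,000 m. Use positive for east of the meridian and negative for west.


displacement = 712061 - 500000 = 212061 m

212061 m


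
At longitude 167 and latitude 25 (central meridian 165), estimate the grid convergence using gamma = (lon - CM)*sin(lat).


gamma = (167 - 165) * sin(25) = 2 * 0.422618 = 0.845 degrees

0.845 degrees


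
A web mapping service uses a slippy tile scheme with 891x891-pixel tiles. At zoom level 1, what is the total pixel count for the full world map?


tiles per axis = 2^1 = 2
total tiles = 2^2 = 4
pixels per axis = 2 * 891 = 1782
total pixels = 1782^2 = 3175524

3175524 pixels


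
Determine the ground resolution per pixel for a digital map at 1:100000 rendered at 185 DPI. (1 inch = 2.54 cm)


pixel_cm = 2.54 / 185 ≈ 0.01373 cm
ground = pixel_cm * 100000 / 100 = 2.54 * 100000 / (185 * 100) = 254000 / 18500 ≈ 13.73 m

13.73 m


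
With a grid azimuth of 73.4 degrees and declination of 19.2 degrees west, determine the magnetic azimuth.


magnetic azimuth = grid azimuth - declination (east +ve)
mag_az = 73.4 - -19.2 = 92.6 degrees

92.6 degrees


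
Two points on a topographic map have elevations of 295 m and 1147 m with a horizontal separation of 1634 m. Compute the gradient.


gradient = (1147 - 295) / 1634 = 852 / 1634 = 0.5214

0.5214


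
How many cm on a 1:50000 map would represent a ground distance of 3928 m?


map_cm = 3928 * 100 / 50000 = 7.856 cm ≈ 7.86 cm

7.86 cm


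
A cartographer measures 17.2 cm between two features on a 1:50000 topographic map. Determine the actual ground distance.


ground = 17.2 cm * 50000 / 100 = 8600.0 m = 8.6 km

8.6 km


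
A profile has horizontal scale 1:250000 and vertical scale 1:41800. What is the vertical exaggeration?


VE = horizontal_scale / vertical_scale = 250000 / 41800 ≈ 6.0

6.0x


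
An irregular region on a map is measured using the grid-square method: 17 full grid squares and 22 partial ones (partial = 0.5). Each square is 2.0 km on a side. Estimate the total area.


effective squares = 17 + 22 * 0.5 = 28.0
area = 28.0 * 4.0 = 112.0 km^2

112.0 km^2


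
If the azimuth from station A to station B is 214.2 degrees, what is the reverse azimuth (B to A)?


back azimuth = (214.2 + 180) mod 360 = 34.2 degrees

34.2 degrees


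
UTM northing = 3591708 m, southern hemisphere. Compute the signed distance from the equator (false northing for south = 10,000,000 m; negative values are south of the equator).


For southern: actual = 3591708 - 10000000 = -6408292 m

-6408292 m


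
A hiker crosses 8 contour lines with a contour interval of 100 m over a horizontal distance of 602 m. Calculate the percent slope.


elevation change = 8 * 100 = 800 m
slope = 800 / 602 * 100 = 132.9%

132.9%


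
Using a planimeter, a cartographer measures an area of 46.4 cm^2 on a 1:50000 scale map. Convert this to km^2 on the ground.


ground_area = 46.4 * (50000/100)^2 = 11600000.0 m^2 = 11.6 km^2

11.6 km^2


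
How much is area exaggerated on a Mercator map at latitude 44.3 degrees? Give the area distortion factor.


area_distortion = 1/cos^2(44.3) = 1.952

1.952


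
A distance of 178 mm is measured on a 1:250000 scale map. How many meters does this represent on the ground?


ground = 178 mm * 250000 / 1000 = 44500.0 m

44500.0 m


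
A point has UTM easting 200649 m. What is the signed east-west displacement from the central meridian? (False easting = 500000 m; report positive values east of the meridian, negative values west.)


displacement = 200649 - 500000 = -299351 m

-299351 m
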